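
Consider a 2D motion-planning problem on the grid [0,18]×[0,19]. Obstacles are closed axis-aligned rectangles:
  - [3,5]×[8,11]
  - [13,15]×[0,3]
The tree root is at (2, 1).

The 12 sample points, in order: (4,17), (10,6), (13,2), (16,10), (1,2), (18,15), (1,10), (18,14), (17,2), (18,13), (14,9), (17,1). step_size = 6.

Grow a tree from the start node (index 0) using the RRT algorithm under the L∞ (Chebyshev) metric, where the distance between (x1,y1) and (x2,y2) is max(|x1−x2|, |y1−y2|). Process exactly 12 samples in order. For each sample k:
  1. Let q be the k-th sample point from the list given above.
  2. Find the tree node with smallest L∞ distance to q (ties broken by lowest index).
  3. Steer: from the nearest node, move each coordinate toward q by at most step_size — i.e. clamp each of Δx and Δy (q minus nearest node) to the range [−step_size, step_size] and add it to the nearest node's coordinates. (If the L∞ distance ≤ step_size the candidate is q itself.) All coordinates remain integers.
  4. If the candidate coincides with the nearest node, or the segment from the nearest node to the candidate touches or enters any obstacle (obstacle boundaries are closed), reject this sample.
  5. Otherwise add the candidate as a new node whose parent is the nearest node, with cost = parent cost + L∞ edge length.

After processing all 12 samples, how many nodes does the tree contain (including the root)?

Node count: 9

1. q=(4,17) nearest=0 d=16 new=(4,7) → add node 1 parent=0 cost=6
2. q=(10,6) nearest=1 d=6 new=(10,6) → add node 2 parent=1 cost=12
3. q=(13,2) nearest=2 d=4 new=(13,2) → blocked by [13,15]×[0,3], reject
4. q=(16,10) nearest=2 d=6 new=(16,10) → add node 3 parent=2 cost=18
5. q=(1,2) nearest=0 d=1 new=(1,2) → add node 4 parent=0 cost=1
6. q=(18,15) nearest=3 d=5 new=(18,15) → add node 5 parent=3 cost=23
7. q=(1,10) nearest=1 d=3 new=(1,10) → blocked by [3,5]×[8,11], reject
8. q=(18,14) nearest=5 d=1 new=(18,14) → add node 6 parent=5 cost=24
9. q=(17,2) nearest=2 d=7 new=(16,2) → blocked by [13,15]×[0,3], reject
10. q=(18,13) nearest=6 d=1 new=(18,13) → add node 7 parent=6 cost=25
11. q=(14,9) nearest=3 d=2 new=(14,9) → add node 8 parent=3 cost=20
12. q=(17,1) nearest=2 d=7 new=(16,1) → blocked by [13,15]×[0,3], reject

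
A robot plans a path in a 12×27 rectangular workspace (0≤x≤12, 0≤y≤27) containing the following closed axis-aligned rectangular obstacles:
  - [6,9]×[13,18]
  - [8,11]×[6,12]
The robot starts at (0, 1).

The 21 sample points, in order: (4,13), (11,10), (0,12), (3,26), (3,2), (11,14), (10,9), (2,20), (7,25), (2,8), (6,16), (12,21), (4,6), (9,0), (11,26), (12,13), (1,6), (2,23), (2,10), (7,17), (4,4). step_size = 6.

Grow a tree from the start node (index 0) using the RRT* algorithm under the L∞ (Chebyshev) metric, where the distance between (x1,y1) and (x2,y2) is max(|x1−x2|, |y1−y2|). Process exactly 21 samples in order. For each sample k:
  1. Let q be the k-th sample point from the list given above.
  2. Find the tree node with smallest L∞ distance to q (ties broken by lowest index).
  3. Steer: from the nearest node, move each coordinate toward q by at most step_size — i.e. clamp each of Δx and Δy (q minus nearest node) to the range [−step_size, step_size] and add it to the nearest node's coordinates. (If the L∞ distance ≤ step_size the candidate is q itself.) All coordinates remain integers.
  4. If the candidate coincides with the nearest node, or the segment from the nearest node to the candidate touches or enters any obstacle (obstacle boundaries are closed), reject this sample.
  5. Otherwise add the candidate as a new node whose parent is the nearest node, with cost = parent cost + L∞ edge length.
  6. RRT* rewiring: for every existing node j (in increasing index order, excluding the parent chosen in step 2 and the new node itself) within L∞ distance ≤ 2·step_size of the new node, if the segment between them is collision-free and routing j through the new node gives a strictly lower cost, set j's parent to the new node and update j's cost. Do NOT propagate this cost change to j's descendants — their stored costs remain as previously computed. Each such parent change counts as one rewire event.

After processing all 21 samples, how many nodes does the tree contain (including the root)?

1. q=(4,13) nearest=0 d=12 new=(4,7) → add node 1 parent=0 cost=6
2. q=(11,10) nearest=1 d=7 new=(10,10) → blocked by [8,11]×[6,12], reject
3. q=(0,12) nearest=1 d=5 new=(0,12) → add node 2 parent=1 cost=11
4. q=(3,26) nearest=2 d=14 new=(3,18) → add node 3 parent=2 cost=17
5. q=(3,2) nearest=0 d=3 new=(3,2) → add node 4 parent=0 cost=3
6. q=(11,14) nearest=1 d=7 new=(10,13) → blocked by [8,11]×[6,12], reject
7. q=(10,9) nearest=1 d=6 new=(10,9) → blocked by [8,11]×[6,12], reject
8. q=(2,20) nearest=3 d=2 new=(2,20) → add node 5 parent=3 cost=19
9. q=(7,25) nearest=5 d=5 new=(7,25) → add node 6 parent=5 cost=24
10. q=(2,8) nearest=1 d=2 new=(2,8) → add node 7 parent=1 cost=8
11. q=(6,16) nearest=3 d=3 new=(6,16) → blocked by [6,9]×[13,18], reject
12. q=(12,21) nearest=6 d=5 new=(12,21) → add node 8 parent=6 cost=29
13. q=(4,6) nearest=1 d=1 new=(4,6) → add node 9 parent=1 cost=7
14. q=(9,0) nearest=4 d=6 new=(9,0) → add node 10 parent=4 cost=9
15. q=(11,26) nearest=6 d=4 new=(11,26) → add node 11 parent=6 cost=28
16. q=(12,13) nearest=1 d=8 new=(10,13) → blocked by [8,11]×[6,12], reject
17. q=(1,6) nearest=7 d=2 new=(1,6) → add node 12 parent=7 cost=10
18. q=(2,23) nearest=5 d=3 new=(2,23) → add node 13 parent=5 cost=22
19. q=(2,10) nearest=2 d=2 new=(2,10) → add node 14 parent=2 cost=13
20. q=(7,17) nearest=3 d=4 new=(7,17) → blocked by [6,9]×[13,18], reject
21. q=(4,4) nearest=4 d=2 new=(4,4) → add node 15 parent=4 cost=5; rewire 12→15 (8<10); rewire 14→15 (11<13)

Node count: 16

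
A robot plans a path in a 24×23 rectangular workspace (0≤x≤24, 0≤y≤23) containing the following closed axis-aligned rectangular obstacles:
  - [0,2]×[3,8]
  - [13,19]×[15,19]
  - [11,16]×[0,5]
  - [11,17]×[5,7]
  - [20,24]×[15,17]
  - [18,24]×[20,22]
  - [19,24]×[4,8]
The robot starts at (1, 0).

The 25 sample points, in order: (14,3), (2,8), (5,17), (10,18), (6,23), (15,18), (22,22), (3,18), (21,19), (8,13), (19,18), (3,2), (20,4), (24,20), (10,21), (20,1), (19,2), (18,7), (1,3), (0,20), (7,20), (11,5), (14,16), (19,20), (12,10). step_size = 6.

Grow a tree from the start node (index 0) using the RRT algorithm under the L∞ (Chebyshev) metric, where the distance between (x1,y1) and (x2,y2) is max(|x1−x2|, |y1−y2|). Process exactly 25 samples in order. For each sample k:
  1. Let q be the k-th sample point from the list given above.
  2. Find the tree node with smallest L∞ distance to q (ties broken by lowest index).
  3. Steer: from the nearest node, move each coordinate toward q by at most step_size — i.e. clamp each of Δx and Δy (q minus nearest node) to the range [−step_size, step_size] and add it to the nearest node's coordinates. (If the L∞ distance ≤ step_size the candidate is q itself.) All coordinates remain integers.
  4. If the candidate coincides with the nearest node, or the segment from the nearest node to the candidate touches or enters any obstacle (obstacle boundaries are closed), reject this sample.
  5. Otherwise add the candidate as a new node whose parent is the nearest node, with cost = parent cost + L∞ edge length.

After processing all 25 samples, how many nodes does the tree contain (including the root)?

Node count: 14

1. q=(14,3) nearest=0 d=13 new=(7,3) → add node 1 parent=0 cost=6
2. q=(2,8) nearest=1 d=5 new=(2,8) → blocked by [0,2]×[3,8], reject
3. q=(5,17) nearest=1 d=14 new=(5,9) → add node 2 parent=1 cost=12
4. q=(10,18) nearest=2 d=9 new=(10,15) → add node 3 parent=2 cost=18
5. q=(6,23) nearest=3 d=8 new=(6,21) → add node 4 parent=3 cost=24
6. q=(15,18) nearest=3 d=5 new=(15,18) → blocked by [13,19]×[15,19], reject
7. q=(22,22) nearest=3 d=12 new=(16,21) → blocked by [13,19]×[15,19], reject
8. q=(3,18) nearest=4 d=3 new=(3,18) → add node 5 parent=4 cost=27
9. q=(21,19) nearest=3 d=11 new=(16,19) → blocked by [13,19]×[15,19], reject
10. q=(8,13) nearest=3 d=2 new=(8,13) → add node 6 parent=3 cost=20
11. q=(19,18) nearest=3 d=9 new=(16,18) → blocked by [13,19]×[15,19], reject
12. q=(3,2) nearest=0 d=2 new=(3,2) → add node 7 parent=0 cost=2
13. q=(20,4) nearest=3 d=11 new=(16,9) → add node 8 parent=3 cost=24
14. q=(24,20) nearest=8 d=11 new=(22,15) → blocked by [20,24]×[15,17], reject
15. q=(10,21) nearest=4 d=4 new=(10,21) → add node 9 parent=4 cost=28
16. q=(20,1) nearest=8 d=8 new=(20,3) → blocked by [19,24]×[4,8], reject
17. q=(19,2) nearest=8 d=7 new=(19,3) → blocked by [11,17]×[5,7], reject
18. q=(18,7) nearest=8 d=2 new=(18,7) → add node 10 parent=8 cost=26
19. q=(1,3) nearest=7 d=2 new=(1,3) → blocked by [0,2]×[3,8], reject
20. q=(0,20) nearest=5 d=3 new=(0,20) → add node 11 parent=5 cost=30
21. q=(7,20) nearest=4 d=1 new=(7,20) → add node 12 parent=4 cost=25
22. q=(11,5) nearest=1 d=4 new=(11,5) → blocked by [11,16]×[0,5], reject
23. q=(14,16) nearest=3 d=4 new=(14,16) → blocked by [13,19]×[15,19], reject
24. q=(19,20) nearest=3 d=9 new=(16,20) → blocked by [13,19]×[15,19], reject
25. q=(12,10) nearest=6 d=4 new=(12,10) → add node 13 parent=6 cost=24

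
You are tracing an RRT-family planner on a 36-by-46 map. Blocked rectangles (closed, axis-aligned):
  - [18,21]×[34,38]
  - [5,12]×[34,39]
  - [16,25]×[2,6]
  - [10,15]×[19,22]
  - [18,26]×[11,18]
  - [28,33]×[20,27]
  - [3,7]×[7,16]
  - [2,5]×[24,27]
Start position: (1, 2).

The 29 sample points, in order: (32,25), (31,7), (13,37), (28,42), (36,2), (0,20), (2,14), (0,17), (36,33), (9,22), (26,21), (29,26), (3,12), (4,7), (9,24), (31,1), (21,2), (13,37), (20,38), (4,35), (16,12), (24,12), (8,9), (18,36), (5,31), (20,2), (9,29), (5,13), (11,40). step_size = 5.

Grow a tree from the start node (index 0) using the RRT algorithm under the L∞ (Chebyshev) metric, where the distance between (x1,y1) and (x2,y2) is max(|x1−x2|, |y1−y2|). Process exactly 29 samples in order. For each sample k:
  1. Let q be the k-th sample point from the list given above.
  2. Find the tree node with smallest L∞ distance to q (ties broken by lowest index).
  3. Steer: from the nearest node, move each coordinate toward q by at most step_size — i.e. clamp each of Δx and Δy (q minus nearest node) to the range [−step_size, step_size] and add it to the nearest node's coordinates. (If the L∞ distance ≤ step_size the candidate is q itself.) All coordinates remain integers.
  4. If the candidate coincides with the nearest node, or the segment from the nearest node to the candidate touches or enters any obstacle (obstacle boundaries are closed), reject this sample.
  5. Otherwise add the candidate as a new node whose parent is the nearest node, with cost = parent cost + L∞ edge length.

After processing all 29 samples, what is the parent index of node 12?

1. q=(32,25) nearest=0 d=31 new=(6,7) → blocked by [3,7]×[7,16], reject
2. q=(31,7) nearest=0 d=30 new=(6,7) → blocked by [3,7]×[7,16], reject
3. q=(13,37) nearest=0 d=35 new=(6,7) → blocked by [3,7]×[7,16], reject
4. q=(28,42) nearest=0 d=40 new=(6,7) → blocked by [3,7]×[7,16], reject
5. q=(36,2) nearest=0 d=35 new=(6,2) → add node 1 parent=0 cost=5
6. q=(0,20) nearest=0 d=18 new=(0,7) → add node 2 parent=0 cost=5
7. q=(2,14) nearest=2 d=7 new=(2,12) → add node 3 parent=2 cost=10
8. q=(0,17) nearest=3 d=5 new=(0,17) → add node 4 parent=3 cost=15
9. q=(36,33) nearest=1 d=31 new=(11,7) → add node 5 parent=1 cost=10
10. q=(9,22) nearest=4 d=9 new=(5,22) → add node 6 parent=4 cost=20
11. q=(26,21) nearest=5 d=15 new=(16,12) → add node 7 parent=5 cost=15
12. q=(29,26) nearest=7 d=14 new=(21,17) → blocked by [18,26]×[11,18], reject
13. q=(3,12) nearest=3 d=1 new=(3,12) → blocked by [3,7]×[7,16], reject
14. q=(4,7) nearest=2 d=4 new=(4,7) → blocked by [3,7]×[7,16], reject
15. q=(9,24) nearest=6 d=4 new=(9,24) → add node 8 parent=6 cost=24
16. q=(31,1) nearest=7 d=15 new=(21,7) → add node 9 parent=7 cost=20
17. q=(21,2) nearest=9 d=5 new=(21,2) → blocked by [16,25]×[2,6], reject
18. q=(13,37) nearest=8 d=13 new=(13,29) → add node 10 parent=8 cost=29
19. q=(20,38) nearest=10 d=9 new=(18,34) → blocked by [18,21]×[34,38], reject
20. q=(4,35) nearest=10 d=9 new=(8,34) → blocked by [5,12]×[34,39], reject
21. q=(16,12) nearest=7 d=0 → coincident, reject
22. q=(24,12) nearest=9 d=5 new=(24,12) → blocked by [18,26]×[11,18], reject
23. q=(8,9) nearest=5 d=3 new=(8,9) → add node 11 parent=5 cost=13
24. q=(18,36) nearest=10 d=7 new=(18,34) → blocked by [18,21]×[34,38], reject
25. q=(5,31) nearest=8 d=7 new=(5,29) → add node 12 parent=8 cost=29
26. q=(20,2) nearest=9 d=5 new=(20,2) → blocked by [16,25]×[2,6], reject
27. q=(9,29) nearest=10 d=4 new=(9,29) → add node 13 parent=10 cost=33
28. q=(5,13) nearest=3 d=3 new=(5,13) → blocked by [3,7]×[7,16], reject
29. q=(11,40) nearest=10 d=11 new=(11,34) → blocked by [5,12]×[34,39], reject

Parent of node 12: 8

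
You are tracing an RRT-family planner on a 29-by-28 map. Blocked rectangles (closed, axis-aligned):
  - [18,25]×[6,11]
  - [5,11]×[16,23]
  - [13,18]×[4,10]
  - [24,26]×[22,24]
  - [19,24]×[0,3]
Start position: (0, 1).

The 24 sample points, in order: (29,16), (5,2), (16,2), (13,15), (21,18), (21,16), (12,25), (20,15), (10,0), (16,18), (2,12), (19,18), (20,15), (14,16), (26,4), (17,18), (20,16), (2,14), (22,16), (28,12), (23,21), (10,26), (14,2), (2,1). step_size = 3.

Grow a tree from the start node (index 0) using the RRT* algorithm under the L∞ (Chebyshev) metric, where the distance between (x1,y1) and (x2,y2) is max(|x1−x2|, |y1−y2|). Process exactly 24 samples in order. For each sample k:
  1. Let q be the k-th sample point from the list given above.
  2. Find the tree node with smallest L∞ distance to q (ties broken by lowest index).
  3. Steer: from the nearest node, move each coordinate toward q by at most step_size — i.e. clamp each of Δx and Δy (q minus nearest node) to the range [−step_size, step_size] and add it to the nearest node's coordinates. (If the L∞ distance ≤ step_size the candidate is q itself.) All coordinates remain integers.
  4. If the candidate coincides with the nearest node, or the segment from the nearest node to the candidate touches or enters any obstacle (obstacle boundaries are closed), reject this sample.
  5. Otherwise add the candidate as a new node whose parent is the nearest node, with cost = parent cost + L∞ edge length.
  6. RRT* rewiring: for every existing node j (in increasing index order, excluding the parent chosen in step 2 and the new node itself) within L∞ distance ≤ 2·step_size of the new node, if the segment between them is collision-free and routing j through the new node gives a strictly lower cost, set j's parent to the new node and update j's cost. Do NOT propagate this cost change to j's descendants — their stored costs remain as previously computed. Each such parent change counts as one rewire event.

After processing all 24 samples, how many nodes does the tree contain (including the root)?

Node count: 25

1. q=(29,16) nearest=0 d=29 new=(3,4) → add node 1 parent=0 cost=3
2. q=(5,2) nearest=1 d=2 new=(5,2) → add node 2 parent=1 cost=5
3. q=(16,2) nearest=2 d=11 new=(8,2) → add node 3 parent=2 cost=8
4. q=(13,15) nearest=1 d=11 new=(6,7) → add node 4 parent=1 cost=6
5. q=(21,18) nearest=4 d=15 new=(9,10) → add node 5 parent=4 cost=9
6. q=(21,16) nearest=5 d=12 new=(12,13) → add node 6 parent=5 cost=12
7. q=(12,25) nearest=6 d=12 new=(12,16) → add node 7 parent=6 cost=15
8. q=(20,15) nearest=6 d=8 new=(15,15) → add node 8 parent=6 cost=15
9. q=(10,0) nearest=3 d=2 new=(10,0) → add node 9 parent=3 cost=10
10. q=(16,18) nearest=8 d=3 new=(16,18) → add node 10 parent=8 cost=18
11. q=(2,12) nearest=4 d=5 new=(3,10) → add node 11 parent=4 cost=9
12. q=(19,18) nearest=10 d=3 new=(19,18) → add node 12 parent=10 cost=21
13. q=(20,15) nearest=12 d=3 new=(20,15) → add node 13 parent=12 cost=24
14. q=(14,16) nearest=8 d=1 new=(14,16) → add node 14 parent=8 cost=16; rewire 13→14 (22<24)
15. q=(26,4) nearest=8 d=11 new=(18,12) → add node 15 parent=8 cost=18; rewire 13→15 (21<22)
16. q=(17,18) nearest=10 d=1 new=(17,18) → add node 16 parent=10 cost=19
17. q=(20,16) nearest=13 d=1 new=(20,16) → add node 17 parent=13 cost=22
18. q=(2,14) nearest=11 d=4 new=(2,13) → add node 18 parent=11 cost=12
19. q=(22,16) nearest=13 d=2 new=(22,16) → add node 19 parent=13 cost=23
20. q=(28,12) nearest=19 d=6 new=(25,13) → add node 20 parent=19 cost=26
21. q=(23,21) nearest=12 d=4 new=(22,21) → add node 21 parent=12 cost=24
22. q=(10,26) nearest=10 d=8 new=(13,21) → add node 22 parent=10 cost=21
23. q=(14,2) nearest=9 d=4 new=(13,2) → add node 23 parent=9 cost=13
24. q=(2,1) nearest=0 d=2 new=(2,1) → add node 24 parent=0 cost=2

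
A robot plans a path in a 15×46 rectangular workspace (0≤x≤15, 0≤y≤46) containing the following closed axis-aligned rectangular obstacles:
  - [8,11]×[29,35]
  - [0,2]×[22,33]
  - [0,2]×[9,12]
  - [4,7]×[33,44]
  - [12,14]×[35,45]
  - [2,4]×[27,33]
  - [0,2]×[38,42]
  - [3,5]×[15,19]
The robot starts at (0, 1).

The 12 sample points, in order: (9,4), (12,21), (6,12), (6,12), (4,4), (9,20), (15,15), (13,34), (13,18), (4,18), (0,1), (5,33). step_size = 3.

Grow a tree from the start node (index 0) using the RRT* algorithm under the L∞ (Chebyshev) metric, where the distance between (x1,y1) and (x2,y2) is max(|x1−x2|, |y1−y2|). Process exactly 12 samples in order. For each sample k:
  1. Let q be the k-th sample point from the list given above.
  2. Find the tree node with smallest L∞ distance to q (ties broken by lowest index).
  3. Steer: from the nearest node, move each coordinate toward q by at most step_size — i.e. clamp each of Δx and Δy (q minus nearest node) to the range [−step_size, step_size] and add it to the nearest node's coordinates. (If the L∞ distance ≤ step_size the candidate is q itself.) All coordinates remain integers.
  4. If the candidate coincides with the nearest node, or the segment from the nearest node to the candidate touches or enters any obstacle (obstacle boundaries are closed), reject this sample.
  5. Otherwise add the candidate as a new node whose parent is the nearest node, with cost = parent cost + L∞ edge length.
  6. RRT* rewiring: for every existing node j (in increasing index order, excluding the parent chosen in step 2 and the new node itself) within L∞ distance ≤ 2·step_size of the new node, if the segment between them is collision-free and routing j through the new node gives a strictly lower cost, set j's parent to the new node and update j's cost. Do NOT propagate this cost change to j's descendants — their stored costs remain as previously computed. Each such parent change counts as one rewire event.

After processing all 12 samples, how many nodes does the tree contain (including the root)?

1. q=(9,4) nearest=0 d=9 new=(3,4) → add node 1 parent=0 cost=3
2. q=(12,21) nearest=1 d=17 new=(6,7) → add node 2 parent=1 cost=6
3. q=(6,12) nearest=2 d=5 new=(6,10) → add node 3 parent=2 cost=9
4. q=(6,12) nearest=3 d=2 new=(6,12) → add node 4 parent=3 cost=11
5. q=(4,4) nearest=1 d=1 new=(4,4) → add node 5 parent=1 cost=4
6. q=(9,20) nearest=4 d=8 new=(9,15) → add node 6 parent=4 cost=14
7. q=(15,15) nearest=6 d=6 new=(12,15) → add node 7 parent=6 cost=17
8. q=(13,34) nearest=6 d=19 new=(12,18) → add node 8 parent=6 cost=17
9. q=(13,18) nearest=8 d=1 new=(13,18) → add node 9 parent=8 cost=18
10. q=(4,18) nearest=6 d=5 new=(6,18) → add node 10 parent=6 cost=17
11. q=(0,1) nearest=0 d=0 → coincident, reject
12. q=(5,33) nearest=8 d=15 new=(9,21) → add node 11 parent=8 cost=20

Node count: 12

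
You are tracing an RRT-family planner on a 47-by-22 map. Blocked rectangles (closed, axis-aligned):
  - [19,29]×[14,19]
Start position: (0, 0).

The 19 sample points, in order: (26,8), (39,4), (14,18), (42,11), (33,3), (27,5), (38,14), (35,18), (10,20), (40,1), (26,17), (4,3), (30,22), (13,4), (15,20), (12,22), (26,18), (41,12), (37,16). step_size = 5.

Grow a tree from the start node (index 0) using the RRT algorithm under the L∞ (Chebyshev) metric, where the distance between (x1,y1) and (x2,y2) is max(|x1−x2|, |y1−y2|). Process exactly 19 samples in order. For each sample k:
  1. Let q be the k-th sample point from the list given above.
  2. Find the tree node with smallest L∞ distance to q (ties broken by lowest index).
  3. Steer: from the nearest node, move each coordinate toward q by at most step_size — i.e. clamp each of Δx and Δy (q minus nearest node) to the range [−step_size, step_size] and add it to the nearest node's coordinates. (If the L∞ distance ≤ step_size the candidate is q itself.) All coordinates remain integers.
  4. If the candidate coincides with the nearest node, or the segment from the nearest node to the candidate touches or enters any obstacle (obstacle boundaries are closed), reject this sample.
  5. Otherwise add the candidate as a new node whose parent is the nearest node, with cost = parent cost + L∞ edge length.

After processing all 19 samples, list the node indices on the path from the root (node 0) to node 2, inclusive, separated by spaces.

1. q=(26,8) nearest=0 d=26 new=(5,5) → add node 1 parent=0 cost=5
2. q=(39,4) nearest=1 d=34 new=(10,4) → add node 2 parent=1 cost=10
3. q=(14,18) nearest=1 d=13 new=(10,10) → add node 3 parent=1 cost=10
4. q=(42,11) nearest=2 d=32 new=(15,9) → add node 4 parent=2 cost=15
5. q=(33,3) nearest=4 d=18 new=(20,4) → add node 5 parent=4 cost=20
6. q=(27,5) nearest=5 d=7 new=(25,5) → add node 6 parent=5 cost=25
7. q=(38,14) nearest=6 d=13 new=(30,10) → add node 7 parent=6 cost=30
8. q=(35,18) nearest=7 d=8 new=(35,15) → add node 8 parent=7 cost=35
9. q=(10,20) nearest=3 d=10 new=(10,15) → add node 9 parent=3 cost=15
10. q=(40,1) nearest=7 d=10 new=(35,5) → add node 10 parent=7 cost=35
11. q=(26,17) nearest=7 d=7 new=(26,15) → blocked by [19,29]×[14,19], reject
12. q=(4,3) nearest=1 d=2 new=(4,3) → add node 11 parent=1 cost=7
13. q=(30,22) nearest=8 d=7 new=(30,20) → add node 12 parent=8 cost=40
14. q=(13,4) nearest=2 d=3 new=(13,4) → add node 13 parent=2 cost=13
15. q=(15,20) nearest=9 d=5 new=(15,20) → add node 14 parent=9 cost=20
16. q=(12,22) nearest=14 d=3 new=(12,22) → add node 15 parent=14 cost=23
17. q=(26,18) nearest=12 d=4 new=(26,18) → blocked by [19,29]×[14,19], reject
18. q=(41,12) nearest=8 d=6 new=(40,12) → add node 16 parent=8 cost=40
19. q=(37,16) nearest=8 d=2 new=(37,16) → add node 17 parent=8 cost=37

Path: 0 1 2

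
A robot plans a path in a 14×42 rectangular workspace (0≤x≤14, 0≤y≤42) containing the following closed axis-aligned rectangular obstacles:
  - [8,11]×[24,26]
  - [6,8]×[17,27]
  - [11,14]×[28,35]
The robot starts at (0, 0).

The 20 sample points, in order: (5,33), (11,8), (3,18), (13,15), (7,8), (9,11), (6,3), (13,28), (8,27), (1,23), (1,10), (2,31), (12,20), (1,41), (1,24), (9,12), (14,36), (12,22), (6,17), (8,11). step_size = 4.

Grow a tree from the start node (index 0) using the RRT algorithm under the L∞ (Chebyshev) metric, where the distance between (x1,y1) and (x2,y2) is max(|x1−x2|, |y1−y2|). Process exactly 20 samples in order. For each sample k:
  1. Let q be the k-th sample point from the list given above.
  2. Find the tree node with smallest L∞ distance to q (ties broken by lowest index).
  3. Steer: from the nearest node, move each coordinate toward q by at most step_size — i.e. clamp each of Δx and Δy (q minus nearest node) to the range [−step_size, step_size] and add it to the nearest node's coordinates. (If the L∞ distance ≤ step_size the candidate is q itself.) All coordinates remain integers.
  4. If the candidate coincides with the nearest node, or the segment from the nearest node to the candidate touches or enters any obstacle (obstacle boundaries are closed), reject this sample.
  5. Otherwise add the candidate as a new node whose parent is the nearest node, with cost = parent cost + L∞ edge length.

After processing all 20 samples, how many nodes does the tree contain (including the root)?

Node count: 15

1. q=(5,33) nearest=0 d=33 new=(4,4) → add node 1 parent=0 cost=4
2. q=(11,8) nearest=1 d=7 new=(8,8) → add node 2 parent=1 cost=8
3. q=(3,18) nearest=2 d=10 new=(4,12) → add node 3 parent=2 cost=12
4. q=(13,15) nearest=2 d=7 new=(12,12) → add node 4 parent=2 cost=12
5. q=(7,8) nearest=2 d=1 new=(7,8) → add node 5 parent=2 cost=9
6. q=(9,11) nearest=2 d=3 new=(9,11) → add node 6 parent=2 cost=11
7. q=(6,3) nearest=1 d=2 new=(6,3) → add node 7 parent=1 cost=6
8. q=(13,28) nearest=3 d=16 new=(8,16) → add node 8 parent=3 cost=16
9. q=(8,27) nearest=8 d=11 new=(8,20) → blocked by [6,8]×[17,27], reject
10. q=(1,23) nearest=8 d=7 new=(4,20) → blocked by [6,8]×[17,27], reject
11. q=(1,10) nearest=3 d=3 new=(1,10) → add node 9 parent=3 cost=15
12. q=(2,31) nearest=8 d=15 new=(4,20) → blocked by [6,8]×[17,27], reject
13. q=(12,20) nearest=8 d=4 new=(12,20) → add node 10 parent=8 cost=20
14. q=(1,41) nearest=10 d=21 new=(8,24) → blocked by [8,11]×[24,26], reject
15. q=(1,24) nearest=8 d=8 new=(4,20) → blocked by [6,8]×[17,27], reject
16. q=(9,12) nearest=6 d=1 new=(9,12) → add node 11 parent=6 cost=12
17. q=(14,36) nearest=10 d=16 new=(14,24) → add node 12 parent=10 cost=24
18. q=(12,22) nearest=10 d=2 new=(12,22) → add node 13 parent=10 cost=22
19. q=(6,17) nearest=8 d=2 new=(6,17) → blocked by [6,8]×[17,27], reject
20. q=(8,11) nearest=6 d=1 new=(8,11) → add node 14 parent=6 cost=12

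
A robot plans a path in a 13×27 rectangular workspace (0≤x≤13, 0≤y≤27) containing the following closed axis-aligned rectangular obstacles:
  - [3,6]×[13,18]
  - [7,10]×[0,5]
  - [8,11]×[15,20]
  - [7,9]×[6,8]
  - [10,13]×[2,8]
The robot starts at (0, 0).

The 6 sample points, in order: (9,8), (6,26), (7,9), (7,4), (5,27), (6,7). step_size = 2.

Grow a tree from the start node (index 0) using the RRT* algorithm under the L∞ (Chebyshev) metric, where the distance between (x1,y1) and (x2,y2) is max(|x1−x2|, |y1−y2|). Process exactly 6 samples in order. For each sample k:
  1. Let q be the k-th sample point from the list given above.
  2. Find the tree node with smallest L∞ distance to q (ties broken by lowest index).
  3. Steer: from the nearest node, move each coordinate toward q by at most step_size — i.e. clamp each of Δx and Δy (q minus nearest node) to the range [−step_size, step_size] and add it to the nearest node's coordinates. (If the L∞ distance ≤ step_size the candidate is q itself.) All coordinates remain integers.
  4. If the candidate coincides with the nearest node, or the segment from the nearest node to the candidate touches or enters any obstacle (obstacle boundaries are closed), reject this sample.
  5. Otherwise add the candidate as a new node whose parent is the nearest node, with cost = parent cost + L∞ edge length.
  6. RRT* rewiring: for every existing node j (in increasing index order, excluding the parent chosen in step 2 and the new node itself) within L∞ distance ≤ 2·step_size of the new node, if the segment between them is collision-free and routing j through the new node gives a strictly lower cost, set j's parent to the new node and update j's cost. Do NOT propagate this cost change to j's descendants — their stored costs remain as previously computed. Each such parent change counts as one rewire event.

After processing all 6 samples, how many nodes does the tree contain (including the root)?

1. q=(9,8) nearest=0 d=9 new=(2,2) → add node 1 parent=0 cost=2
2. q=(6,26) nearest=1 d=24 new=(4,4) → add node 2 parent=1 cost=4
3. q=(7,9) nearest=2 d=5 new=(6,6) → add node 3 parent=2 cost=6
4. q=(7,4) nearest=3 d=2 new=(7,4) → blocked by [7,10]×[0,5], reject
5. q=(5,27) nearest=3 d=21 new=(5,8) → add node 4 parent=3 cost=8
6. q=(6,7) nearest=3 d=1 new=(6,7) → add node 5 parent=3 cost=7

Node count: 6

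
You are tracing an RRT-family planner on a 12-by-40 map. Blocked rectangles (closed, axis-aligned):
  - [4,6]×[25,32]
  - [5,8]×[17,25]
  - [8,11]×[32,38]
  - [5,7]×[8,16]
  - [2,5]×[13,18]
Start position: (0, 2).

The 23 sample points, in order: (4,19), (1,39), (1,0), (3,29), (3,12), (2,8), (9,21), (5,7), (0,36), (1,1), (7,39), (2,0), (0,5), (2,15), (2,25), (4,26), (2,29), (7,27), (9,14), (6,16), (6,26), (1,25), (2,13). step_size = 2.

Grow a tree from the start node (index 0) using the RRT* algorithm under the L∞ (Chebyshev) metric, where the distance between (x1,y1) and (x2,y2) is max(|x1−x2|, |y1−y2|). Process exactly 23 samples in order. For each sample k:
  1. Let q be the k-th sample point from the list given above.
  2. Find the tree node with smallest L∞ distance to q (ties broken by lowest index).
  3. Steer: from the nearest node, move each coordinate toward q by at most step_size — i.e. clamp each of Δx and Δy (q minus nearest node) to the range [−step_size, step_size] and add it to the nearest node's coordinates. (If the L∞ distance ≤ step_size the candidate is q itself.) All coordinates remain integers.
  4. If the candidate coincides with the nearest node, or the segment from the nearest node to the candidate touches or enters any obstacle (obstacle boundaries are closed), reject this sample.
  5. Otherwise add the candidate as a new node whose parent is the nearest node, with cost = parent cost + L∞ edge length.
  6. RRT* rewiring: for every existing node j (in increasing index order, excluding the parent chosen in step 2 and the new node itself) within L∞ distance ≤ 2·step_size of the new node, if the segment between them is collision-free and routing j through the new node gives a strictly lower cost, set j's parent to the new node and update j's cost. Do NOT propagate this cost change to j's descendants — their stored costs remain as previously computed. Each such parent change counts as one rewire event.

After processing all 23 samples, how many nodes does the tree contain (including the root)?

Node count: 13

1. q=(4,19) nearest=0 d=17 new=(2,4) → add node 1 parent=0 cost=2
2. q=(1,39) nearest=1 d=35 new=(1,6) → add node 2 parent=1 cost=4
3. q=(1,0) nearest=0 d=2 new=(1,0) → add node 3 parent=0 cost=2
4. q=(3,29) nearest=2 d=23 new=(3,8) → add node 4 parent=2 cost=6
5. q=(3,12) nearest=4 d=4 new=(3,10) → add node 5 parent=4 cost=8
6. q=(2,8) nearest=4 d=1 new=(2,8) → add node 6 parent=4 cost=7
7. q=(9,21) nearest=5 d=11 new=(5,12) → blocked by [5,7]×[8,16], reject
8. q=(5,7) nearest=4 d=2 new=(5,7) → add node 7 parent=4 cost=8
9. q=(0,36) nearest=5 d=26 new=(1,12) → add node 8 parent=5 cost=10
10. q=(1,1) nearest=0 d=1 new=(1,1) → add node 9 parent=0 cost=1
11. q=(7,39) nearest=8 d=27 new=(3,14) → blocked by [2,5]×[13,18], reject
12. q=(2,0) nearest=3 d=1 new=(2,0) → add node 10 parent=3 cost=3
13. q=(0,5) nearest=2 d=1 new=(0,5) → add node 11 parent=2 cost=5
14. q=(2,15) nearest=8 d=3 new=(2,14) → blocked by [2,5]×[13,18], reject
15. q=(2,25) nearest=8 d=13 new=(2,14) → blocked by [2,5]×[13,18], reject
16. q=(4,26) nearest=8 d=14 new=(3,14) → blocked by [2,5]×[13,18], reject
17. q=(2,29) nearest=8 d=17 new=(2,14) → blocked by [2,5]×[13,18], reject
18. q=(7,27) nearest=8 d=15 new=(3,14) → blocked by [2,5]×[13,18], reject
19. q=(9,14) nearest=4 d=6 new=(5,10) → blocked by [5,7]×[8,16], reject
20. q=(6,16) nearest=8 d=5 new=(3,14) → blocked by [2,5]×[13,18], reject
21. q=(6,26) nearest=8 d=14 new=(3,14) → blocked by [2,5]×[13,18], reject
22. q=(1,25) nearest=8 d=13 new=(1,14) → add node 12 parent=8 cost=12
23. q=(2,13) nearest=8 d=1 new=(2,13) → blocked by [2,5]×[13,18], reject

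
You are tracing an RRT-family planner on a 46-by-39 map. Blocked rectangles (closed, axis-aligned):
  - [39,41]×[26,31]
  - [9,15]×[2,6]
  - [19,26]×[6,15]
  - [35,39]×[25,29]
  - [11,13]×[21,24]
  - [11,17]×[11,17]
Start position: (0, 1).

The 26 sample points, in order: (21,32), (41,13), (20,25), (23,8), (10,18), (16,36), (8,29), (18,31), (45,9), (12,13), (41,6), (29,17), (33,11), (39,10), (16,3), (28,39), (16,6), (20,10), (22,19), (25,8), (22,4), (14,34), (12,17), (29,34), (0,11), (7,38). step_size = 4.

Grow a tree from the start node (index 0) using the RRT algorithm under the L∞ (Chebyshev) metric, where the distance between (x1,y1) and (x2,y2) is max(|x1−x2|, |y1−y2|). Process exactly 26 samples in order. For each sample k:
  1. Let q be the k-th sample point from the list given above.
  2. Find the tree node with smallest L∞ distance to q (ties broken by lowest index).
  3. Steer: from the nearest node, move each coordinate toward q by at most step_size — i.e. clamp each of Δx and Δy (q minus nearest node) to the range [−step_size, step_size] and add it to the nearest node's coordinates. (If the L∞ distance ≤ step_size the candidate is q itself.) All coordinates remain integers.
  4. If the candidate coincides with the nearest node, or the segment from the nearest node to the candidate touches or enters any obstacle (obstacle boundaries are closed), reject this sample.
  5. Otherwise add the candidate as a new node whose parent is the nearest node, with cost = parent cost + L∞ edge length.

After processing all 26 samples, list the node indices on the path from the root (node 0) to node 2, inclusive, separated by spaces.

1. q=(21,32) nearest=0 d=31 new=(4,5) → add node 1 parent=0 cost=4
2. q=(41,13) nearest=1 d=37 new=(8,9) → add node 2 parent=1 cost=8
3. q=(20,25) nearest=2 d=16 new=(12,13) → blocked by [11,17]×[11,17], reject
4. q=(23,8) nearest=2 d=15 new=(12,8) → add node 3 parent=2 cost=12
5. q=(10,18) nearest=2 d=9 new=(10,13) → add node 4 parent=2 cost=12
6. q=(16,36) nearest=4 d=23 new=(14,17) → blocked by [11,17]×[11,17], reject
7. q=(8,29) nearest=4 d=16 new=(8,17) → add node 5 parent=4 cost=16
8. q=(18,31) nearest=5 d=14 new=(12,21) → blocked by [11,13]×[21,24], reject
9. q=(45,9) nearest=3 d=33 new=(16,9) → add node 6 parent=3 cost=16
10. q=(12,13) nearest=4 d=2 new=(12,13) → blocked by [11,17]×[11,17], reject
11. q=(41,6) nearest=6 d=25 new=(20,6) → blocked by [19,26]×[6,15], reject
12. q=(29,17) nearest=6 d=13 new=(20,13) → blocked by [19,26]×[6,15], reject
13. q=(33,11) nearest=6 d=17 new=(20,11) → blocked by [19,26]×[6,15], reject
14. q=(39,10) nearest=6 d=23 new=(20,10) → blocked by [19,26]×[6,15], reject
15. q=(16,3) nearest=3 d=5 new=(16,4) → blocked by [9,15]×[2,6], reject
16. q=(28,39) nearest=5 d=22 new=(12,21) → blocked by [11,13]×[21,24], reject
17. q=(16,6) nearest=6 d=3 new=(16,6) → add node 7 parent=6 cost=19
18. q=(20,10) nearest=6 d=4 new=(20,10) → blocked by [19,26]×[6,15], reject
19. q=(22,19) nearest=6 d=10 new=(20,13) → blocked by [19,26]×[6,15], reject
20. q=(25,8) nearest=6 d=9 new=(20,8) → blocked by [19,26]×[6,15], reject
21. q=(22,4) nearest=6 d=6 new=(20,5) → blocked by [19,26]×[6,15], reject
22. q=(14,34) nearest=5 d=17 new=(12,21) → blocked by [11,13]×[21,24], reject
23. q=(12,17) nearest=4 d=4 new=(12,17) → blocked by [11,17]×[11,17], reject
24. q=(29,34) nearest=4 d=21 new=(14,17) → blocked by [11,17]×[11,17], reject
25. q=(0,11) nearest=1 d=6 new=(0,9) → add node 8 parent=1 cost=8
26. q=(7,38) nearest=5 d=21 new=(7,21) → add node 9 parent=5 cost=20

Path: 0 1 2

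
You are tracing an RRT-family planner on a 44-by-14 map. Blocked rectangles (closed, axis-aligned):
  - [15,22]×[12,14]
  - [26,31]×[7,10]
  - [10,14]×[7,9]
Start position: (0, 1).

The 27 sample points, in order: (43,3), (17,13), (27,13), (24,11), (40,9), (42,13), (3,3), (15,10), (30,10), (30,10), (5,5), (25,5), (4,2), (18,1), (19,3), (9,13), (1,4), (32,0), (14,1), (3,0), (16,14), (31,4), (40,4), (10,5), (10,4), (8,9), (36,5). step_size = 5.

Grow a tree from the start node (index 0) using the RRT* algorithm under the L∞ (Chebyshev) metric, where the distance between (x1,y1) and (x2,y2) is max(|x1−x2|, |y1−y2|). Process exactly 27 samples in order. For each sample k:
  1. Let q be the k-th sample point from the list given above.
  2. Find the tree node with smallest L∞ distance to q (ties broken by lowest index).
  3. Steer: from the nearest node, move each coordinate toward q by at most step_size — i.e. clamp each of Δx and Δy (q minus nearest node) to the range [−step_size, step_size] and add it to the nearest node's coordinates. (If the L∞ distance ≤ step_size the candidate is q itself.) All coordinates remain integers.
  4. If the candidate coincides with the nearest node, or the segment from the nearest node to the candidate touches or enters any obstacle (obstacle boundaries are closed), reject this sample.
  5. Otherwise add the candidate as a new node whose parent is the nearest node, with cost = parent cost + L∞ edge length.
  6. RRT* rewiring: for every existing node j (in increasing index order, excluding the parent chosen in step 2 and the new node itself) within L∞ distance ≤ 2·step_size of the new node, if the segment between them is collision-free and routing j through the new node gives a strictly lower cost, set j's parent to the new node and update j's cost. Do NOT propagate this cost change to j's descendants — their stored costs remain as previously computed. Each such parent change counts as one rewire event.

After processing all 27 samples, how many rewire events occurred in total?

1. q=(43,3) nearest=0 d=43 new=(5,3) → add node 1 parent=0 cost=5
2. q=(17,13) nearest=1 d=12 new=(10,8) → blocked by [10,14]×[7,9], reject
3. q=(27,13) nearest=1 d=22 new=(10,8) → blocked by [10,14]×[7,9], reject
4. q=(24,11) nearest=1 d=19 new=(10,8) → blocked by [10,14]×[7,9], reject
5. q=(40,9) nearest=1 d=35 new=(10,8) → blocked by [10,14]×[7,9], reject
6. q=(42,13) nearest=1 d=37 new=(10,8) → blocked by [10,14]×[7,9], reject
7. q=(3,3) nearest=1 d=2 new=(3,3) → add node 2 parent=1 cost=7
8. q=(15,10) nearest=1 d=10 new=(10,8) → blocked by [10,14]×[7,9], reject
9. q=(30,10) nearest=1 d=25 new=(10,8) → blocked by [10,14]×[7,9], reject
10. q=(30,10) nearest=1 d=25 new=(10,8) → blocked by [10,14]×[7,9], reject
11. q=(5,5) nearest=1 d=2 new=(5,5) → add node 3 parent=1 cost=7
12. q=(25,5) nearest=1 d=20 new=(10,5) → add node 4 parent=1 cost=10
13. q=(4,2) nearest=1 d=1 new=(4,2) → add node 5 parent=1 cost=6
14. q=(18,1) nearest=4 d=8 new=(15,1) → add node 6 parent=4 cost=15
15. q=(19,3) nearest=6 d=4 new=(19,3) → add node 7 parent=6 cost=19
16. q=(9,13) nearest=3 d=8 new=(9,10) → add node 8 parent=3 cost=12
17. q=(1,4) nearest=2 d=2 new=(1,4) → add node 9 parent=2 cost=9
18. q=(32,0) nearest=7 d=13 new=(24,0) → add node 10 parent=7 cost=24
19. q=(14,1) nearest=6 d=1 new=(14,1) → add node 11 parent=6 cost=16
20. q=(3,0) nearest=5 d=2 new=(3,0) → add node 12 parent=5 cost=8
21. q=(16,14) nearest=8 d=7 new=(14,14) → add node 13 parent=8 cost=17
22. q=(31,4) nearest=10 d=7 new=(29,4) → add node 14 parent=10 cost=29
23. q=(40,4) nearest=14 d=11 new=(34,4) → add node 15 parent=14 cost=34
24. q=(10,5) nearest=4 d=0 → coincident, reject
25. q=(10,4) nearest=4 d=1 new=(10,4) → add node 16 parent=4 cost=11; rewire 11→16 (15<16)
26. q=(8,9) nearest=8 d=1 new=(8,9) → add node 17 parent=8 cost=13
27. q=(36,5) nearest=15 d=2 new=(36,5) → add node 18 parent=15 cost=36

Rewire events: 1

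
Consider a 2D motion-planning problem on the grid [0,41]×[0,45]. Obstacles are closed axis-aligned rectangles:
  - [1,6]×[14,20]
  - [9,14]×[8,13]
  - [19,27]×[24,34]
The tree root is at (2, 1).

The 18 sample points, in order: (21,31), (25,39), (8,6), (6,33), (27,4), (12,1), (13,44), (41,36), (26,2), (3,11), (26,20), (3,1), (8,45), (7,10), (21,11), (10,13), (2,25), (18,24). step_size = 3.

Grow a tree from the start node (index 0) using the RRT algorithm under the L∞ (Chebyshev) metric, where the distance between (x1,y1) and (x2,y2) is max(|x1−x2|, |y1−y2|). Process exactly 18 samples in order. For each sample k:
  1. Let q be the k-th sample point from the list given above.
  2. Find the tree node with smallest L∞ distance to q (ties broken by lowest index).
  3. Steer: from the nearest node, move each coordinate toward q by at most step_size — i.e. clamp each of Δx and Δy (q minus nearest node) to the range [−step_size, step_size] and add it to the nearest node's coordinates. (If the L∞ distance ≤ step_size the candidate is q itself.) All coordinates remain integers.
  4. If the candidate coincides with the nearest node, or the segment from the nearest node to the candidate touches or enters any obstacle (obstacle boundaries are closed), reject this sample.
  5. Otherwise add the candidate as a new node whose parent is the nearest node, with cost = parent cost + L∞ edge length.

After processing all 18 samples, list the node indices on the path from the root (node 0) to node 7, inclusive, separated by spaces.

1. q=(21,31) nearest=0 d=30 new=(5,4) → add node 1 parent=0 cost=3
2. q=(25,39) nearest=1 d=35 new=(8,7) → add node 2 parent=1 cost=6
3. q=(8,6) nearest=2 d=1 new=(8,6) → add node 3 parent=2 cost=7
4. q=(6,33) nearest=2 d=26 new=(6,10) → add node 4 parent=2 cost=9
5. q=(27,4) nearest=2 d=19 new=(11,4) → add node 5 parent=2 cost=9
6. q=(12,1) nearest=5 d=3 new=(12,1) → add node 6 parent=5 cost=12
7. q=(13,44) nearest=4 d=34 new=(9,13) → blocked by [9,14]×[8,13], reject
8. q=(41,36) nearest=5 d=32 new=(14,7) → add node 7 parent=5 cost=12
9. q=(26,2) nearest=7 d=12 new=(17,4) → add node 8 parent=7 cost=15
10. q=(3,11) nearest=4 d=3 new=(3,11) → add node 9 parent=4 cost=12
11. q=(26,20) nearest=7 d=13 new=(17,10) → add node 10 parent=7 cost=15
12. q=(3,1) nearest=0 d=1 new=(3,1) → add node 11 parent=0 cost=1
13. q=(8,45) nearest=9 d=34 new=(6,14) → blocked by [1,6]×[14,20], reject
14. q=(7,10) nearest=4 d=1 new=(7,10) → add node 12 parent=4 cost=10
15. q=(21,11) nearest=10 d=4 new=(20,11) → add node 13 parent=10 cost=18
16. q=(10,13) nearest=12 d=3 new=(10,13) → blocked by [9,14]×[8,13], reject
17. q=(2,25) nearest=9 d=14 new=(2,14) → blocked by [1,6]×[14,20], reject
18. q=(18,24) nearest=13 d=13 new=(18,14) → add node 14 parent=13 cost=21

Path: 0 1 2 5 7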